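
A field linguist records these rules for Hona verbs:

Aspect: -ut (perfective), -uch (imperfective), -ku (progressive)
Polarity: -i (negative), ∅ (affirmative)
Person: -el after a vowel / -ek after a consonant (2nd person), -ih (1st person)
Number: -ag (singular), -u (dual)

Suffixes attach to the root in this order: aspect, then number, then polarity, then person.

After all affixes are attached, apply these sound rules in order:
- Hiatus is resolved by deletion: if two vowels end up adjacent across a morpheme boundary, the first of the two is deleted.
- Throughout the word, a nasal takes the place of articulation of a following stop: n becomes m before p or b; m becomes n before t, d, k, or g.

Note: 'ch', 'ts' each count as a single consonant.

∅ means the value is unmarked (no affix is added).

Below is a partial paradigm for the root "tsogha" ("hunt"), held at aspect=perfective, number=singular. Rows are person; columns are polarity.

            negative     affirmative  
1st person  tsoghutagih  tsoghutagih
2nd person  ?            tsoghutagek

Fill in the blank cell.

tsoghutagel

Attach aspect perfective -ut → tsoghaut.
Attach number singular -ag → tsoghautag.
Attach polarity negative -i → tsoghautagi.
Attach person 2nd person -el (after vowel 'i') → tsoghautagiel.
Apply vowel deletion: tsoghautagiel → tsoghutagel.
Nasal assimilation: no change.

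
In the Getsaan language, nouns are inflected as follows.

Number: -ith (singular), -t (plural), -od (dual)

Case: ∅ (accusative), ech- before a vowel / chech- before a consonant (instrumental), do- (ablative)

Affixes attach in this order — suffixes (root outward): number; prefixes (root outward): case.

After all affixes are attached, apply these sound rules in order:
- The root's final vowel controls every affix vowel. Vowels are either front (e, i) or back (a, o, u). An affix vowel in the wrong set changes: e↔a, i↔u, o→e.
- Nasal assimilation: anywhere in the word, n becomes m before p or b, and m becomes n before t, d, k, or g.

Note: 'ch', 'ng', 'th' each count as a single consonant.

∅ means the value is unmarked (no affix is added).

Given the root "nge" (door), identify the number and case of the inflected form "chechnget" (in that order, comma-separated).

Segment: chech-nge-t.
number: -t → plural.
case: ech/chech- → instrumental.

plural, instrumental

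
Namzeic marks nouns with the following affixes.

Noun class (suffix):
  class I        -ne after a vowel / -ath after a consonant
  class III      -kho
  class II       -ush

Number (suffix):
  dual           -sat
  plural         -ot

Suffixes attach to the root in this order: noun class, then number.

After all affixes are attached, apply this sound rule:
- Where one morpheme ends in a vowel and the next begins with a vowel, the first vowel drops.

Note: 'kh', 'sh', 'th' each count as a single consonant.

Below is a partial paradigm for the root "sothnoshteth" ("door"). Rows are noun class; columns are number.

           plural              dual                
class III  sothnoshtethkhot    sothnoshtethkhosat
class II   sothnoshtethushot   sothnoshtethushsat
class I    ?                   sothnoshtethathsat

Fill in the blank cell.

sothnoshtethathot

Attach noun class class I -ath (after consonant 'th') → sothnoshtethath.
Attach number plural -ot → sothnoshtethathot.
Vowel deletion: no change.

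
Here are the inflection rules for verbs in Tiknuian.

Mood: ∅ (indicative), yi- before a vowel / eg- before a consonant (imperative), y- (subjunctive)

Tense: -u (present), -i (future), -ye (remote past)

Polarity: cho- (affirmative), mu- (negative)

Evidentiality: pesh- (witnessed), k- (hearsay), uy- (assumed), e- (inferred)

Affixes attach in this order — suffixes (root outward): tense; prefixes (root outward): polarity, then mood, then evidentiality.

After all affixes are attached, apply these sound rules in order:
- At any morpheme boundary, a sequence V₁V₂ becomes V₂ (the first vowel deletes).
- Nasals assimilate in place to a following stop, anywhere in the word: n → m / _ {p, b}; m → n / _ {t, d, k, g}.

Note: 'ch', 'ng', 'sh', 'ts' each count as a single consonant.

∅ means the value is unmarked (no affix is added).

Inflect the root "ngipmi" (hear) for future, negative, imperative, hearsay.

Attach polarity negative mu- → mungipmi.
Attach mood imperative eg- (before consonant 'm') → egmungipmi.
Attach tense future -i → egmungipmii.
Attach evidentiality hearsay k- → kegmungipmii.
Apply vowel deletion: kegmungipmii → kegmungipmi.
Nasal assimilation: no change.

kegmungipmi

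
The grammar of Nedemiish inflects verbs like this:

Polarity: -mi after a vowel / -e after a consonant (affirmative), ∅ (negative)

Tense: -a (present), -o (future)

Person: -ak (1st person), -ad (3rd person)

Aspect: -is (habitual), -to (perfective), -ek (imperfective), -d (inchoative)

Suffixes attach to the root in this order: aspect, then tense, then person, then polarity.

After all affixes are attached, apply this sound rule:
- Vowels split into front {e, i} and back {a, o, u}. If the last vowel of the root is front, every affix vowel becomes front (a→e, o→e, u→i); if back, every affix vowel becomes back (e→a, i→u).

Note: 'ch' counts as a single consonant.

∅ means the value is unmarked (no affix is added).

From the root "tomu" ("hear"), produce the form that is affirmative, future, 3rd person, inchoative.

Attach aspect inchoative -d → tomud.
Attach tense future -o → tomudo.
Attach person 3rd person -ad → tomudoad.
Attach polarity affirmative -e (after consonant 'd') → tomudoade.
Apply vowel harmony: tomudoade → tomudoada.

tomudoada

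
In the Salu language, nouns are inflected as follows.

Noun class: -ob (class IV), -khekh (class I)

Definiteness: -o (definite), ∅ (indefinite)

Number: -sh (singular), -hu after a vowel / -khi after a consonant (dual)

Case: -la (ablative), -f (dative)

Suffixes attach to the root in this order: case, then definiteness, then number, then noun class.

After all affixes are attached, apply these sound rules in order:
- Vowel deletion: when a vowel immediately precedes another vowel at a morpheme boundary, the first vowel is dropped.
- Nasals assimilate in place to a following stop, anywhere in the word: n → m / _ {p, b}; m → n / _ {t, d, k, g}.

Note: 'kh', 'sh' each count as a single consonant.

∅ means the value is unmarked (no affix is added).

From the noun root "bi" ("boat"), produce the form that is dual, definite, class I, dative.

Attach case dative -f → bif.
Attach definiteness definite -o → bifo.
Attach number dual -hu (after vowel 'o') → bifohu.
Attach noun class class I -khekh → bifohukhekh.
Vowel deletion: no change.
Nasal assimilation: no change.

bifohukhekh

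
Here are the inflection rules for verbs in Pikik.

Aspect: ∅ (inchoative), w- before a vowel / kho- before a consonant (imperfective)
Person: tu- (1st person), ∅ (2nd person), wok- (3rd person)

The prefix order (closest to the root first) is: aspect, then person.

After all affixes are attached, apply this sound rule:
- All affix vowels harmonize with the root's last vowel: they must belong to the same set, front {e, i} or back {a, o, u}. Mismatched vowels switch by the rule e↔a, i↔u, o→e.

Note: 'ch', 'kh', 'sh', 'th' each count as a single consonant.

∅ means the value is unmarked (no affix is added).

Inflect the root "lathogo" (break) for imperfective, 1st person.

tukholathogo

Attach aspect imperfective kho- (before consonant 'l') → kholathogo.
Attach person 1st person tu- → tukholathogo.
Vowel harmony: no change.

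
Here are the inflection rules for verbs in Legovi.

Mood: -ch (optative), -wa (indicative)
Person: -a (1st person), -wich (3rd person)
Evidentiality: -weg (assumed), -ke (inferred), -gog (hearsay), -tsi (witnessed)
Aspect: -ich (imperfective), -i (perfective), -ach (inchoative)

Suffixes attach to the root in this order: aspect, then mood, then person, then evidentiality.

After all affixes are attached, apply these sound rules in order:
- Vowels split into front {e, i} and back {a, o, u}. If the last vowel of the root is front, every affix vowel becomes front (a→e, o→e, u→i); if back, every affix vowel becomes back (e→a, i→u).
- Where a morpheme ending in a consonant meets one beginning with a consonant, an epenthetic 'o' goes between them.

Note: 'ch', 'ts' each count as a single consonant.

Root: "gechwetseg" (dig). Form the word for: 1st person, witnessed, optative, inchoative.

Attach aspect inchoative -ach → gechwetsegach.
Attach mood optative -ch → gechwetsegachch.
Attach person 1st person -a → gechwetsegachcha.
Attach evidentiality witnessed -tsi → gechwetsegachchatsi.
Apply vowel harmony: gechwetsegachchatsi → gechwetsegechchetsi.
Apply epenthesis: gechwetsegechchetsi → gechwetsegechochetsi.

gechwetsegechochetsi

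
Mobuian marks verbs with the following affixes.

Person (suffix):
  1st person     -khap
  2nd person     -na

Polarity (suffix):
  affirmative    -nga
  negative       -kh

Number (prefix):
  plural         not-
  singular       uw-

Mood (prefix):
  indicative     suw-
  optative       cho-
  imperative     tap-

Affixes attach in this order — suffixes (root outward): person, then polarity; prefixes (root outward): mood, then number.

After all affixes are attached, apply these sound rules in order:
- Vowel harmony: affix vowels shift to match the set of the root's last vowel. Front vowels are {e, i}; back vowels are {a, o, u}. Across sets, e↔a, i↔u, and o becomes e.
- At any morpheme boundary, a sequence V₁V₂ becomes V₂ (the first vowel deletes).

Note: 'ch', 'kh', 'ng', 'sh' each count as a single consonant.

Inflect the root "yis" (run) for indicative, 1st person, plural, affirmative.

netsiwyiskhepnge

Attach mood indicative suw- → suwyis.
Attach number plural not- → notsuwyis.
Attach person 1st person -khap → notsuwyiskhap.
Attach polarity affirmative -nga → notsuwyiskhapnga.
Apply vowel harmony: notsuwyiskhapnga → netsiwyiskhepnge.
Vowel deletion: no change.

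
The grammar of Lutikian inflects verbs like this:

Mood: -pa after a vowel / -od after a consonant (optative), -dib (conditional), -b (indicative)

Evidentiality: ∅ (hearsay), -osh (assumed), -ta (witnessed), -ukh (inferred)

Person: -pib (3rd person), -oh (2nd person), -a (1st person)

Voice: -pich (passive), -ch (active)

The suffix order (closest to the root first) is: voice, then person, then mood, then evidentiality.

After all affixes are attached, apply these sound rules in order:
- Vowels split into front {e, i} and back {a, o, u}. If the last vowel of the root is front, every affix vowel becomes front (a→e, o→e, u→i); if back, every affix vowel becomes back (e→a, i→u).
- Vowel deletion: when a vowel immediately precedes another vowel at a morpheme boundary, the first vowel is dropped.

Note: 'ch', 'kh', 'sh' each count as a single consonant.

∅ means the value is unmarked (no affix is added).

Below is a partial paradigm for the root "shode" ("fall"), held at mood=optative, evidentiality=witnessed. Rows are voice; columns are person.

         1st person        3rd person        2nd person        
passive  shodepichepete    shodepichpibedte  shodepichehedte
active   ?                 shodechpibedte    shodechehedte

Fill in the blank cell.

shodechepete

Attach voice active -ch → shodech.
Attach person 1st person -a → shodecha.
Attach mood optative -pa (after vowel 'a') → shodechapa.
Attach evidentiality witnessed -ta → shodechapata.
Apply vowel harmony: shodechapata → shodechepete.
Vowel deletion: no change.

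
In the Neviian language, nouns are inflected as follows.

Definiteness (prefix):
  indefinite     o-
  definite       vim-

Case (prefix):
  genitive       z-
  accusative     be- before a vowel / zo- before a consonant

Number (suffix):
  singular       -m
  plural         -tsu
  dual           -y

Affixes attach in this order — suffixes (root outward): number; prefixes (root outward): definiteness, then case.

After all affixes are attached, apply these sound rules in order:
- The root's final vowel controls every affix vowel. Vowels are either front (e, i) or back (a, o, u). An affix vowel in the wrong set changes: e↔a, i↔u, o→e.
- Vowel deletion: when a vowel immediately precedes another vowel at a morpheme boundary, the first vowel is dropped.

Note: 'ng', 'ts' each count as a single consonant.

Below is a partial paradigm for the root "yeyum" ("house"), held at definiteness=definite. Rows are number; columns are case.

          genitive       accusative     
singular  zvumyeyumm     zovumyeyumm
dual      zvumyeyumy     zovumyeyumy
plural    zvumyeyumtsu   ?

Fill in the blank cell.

zovumyeyumtsu

Attach number plural -tsu → yeyumtsu.
Attach definiteness definite vim- → vimyeyumtsu.
Attach case accusative zo- (before consonant 'v') → zovimyeyumtsu.
Apply vowel harmony: zovimyeyumtsu → zovumyeyumtsu.
Vowel deletion: no change.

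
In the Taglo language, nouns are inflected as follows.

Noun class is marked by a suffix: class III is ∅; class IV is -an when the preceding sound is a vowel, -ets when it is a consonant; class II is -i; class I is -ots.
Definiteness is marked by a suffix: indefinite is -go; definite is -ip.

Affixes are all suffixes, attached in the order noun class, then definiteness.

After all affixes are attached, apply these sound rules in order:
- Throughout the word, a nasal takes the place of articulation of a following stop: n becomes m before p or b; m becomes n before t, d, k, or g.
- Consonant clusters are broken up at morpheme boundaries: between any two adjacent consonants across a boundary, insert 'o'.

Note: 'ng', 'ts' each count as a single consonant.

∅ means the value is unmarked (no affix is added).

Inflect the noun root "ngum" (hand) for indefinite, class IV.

Attach noun class class IV -ets (after consonant 'm') → ngumets.
Attach definiteness indefinite -go → ngumetsgo.
Nasal assimilation: no change.
Apply epenthesis: ngumetsgo → ngumetsogo.

ngumetsogo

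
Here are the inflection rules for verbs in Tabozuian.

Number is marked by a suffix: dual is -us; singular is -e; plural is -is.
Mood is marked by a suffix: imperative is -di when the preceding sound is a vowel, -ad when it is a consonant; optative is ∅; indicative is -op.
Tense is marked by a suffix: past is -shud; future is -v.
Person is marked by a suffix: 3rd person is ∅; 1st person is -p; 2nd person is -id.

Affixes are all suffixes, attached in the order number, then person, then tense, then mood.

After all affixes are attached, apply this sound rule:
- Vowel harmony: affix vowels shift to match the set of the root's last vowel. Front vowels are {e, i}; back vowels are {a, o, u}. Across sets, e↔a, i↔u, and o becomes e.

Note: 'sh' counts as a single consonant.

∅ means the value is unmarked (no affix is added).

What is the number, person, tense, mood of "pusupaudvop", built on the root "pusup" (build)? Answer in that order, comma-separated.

singular, 2nd person, future, indicative

Segment: pusup-e-id-v-op.
number: -e → singular.
person: -id → 2nd person.
tense: -v → future.
mood: -op → indicative.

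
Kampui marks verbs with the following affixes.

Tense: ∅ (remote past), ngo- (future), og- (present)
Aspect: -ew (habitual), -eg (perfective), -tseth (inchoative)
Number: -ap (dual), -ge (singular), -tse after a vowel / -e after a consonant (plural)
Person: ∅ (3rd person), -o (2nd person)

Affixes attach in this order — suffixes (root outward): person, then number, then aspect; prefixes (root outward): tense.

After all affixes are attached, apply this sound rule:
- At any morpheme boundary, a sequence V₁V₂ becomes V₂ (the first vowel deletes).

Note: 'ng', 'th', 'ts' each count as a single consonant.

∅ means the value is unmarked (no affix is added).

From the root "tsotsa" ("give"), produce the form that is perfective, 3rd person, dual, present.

person = 3rd person: zero marking, form stays tsotsa.
Attach tense present og- → ogtsotsa.
Attach number dual -ap → ogtsotsaap.
Attach aspect perfective -eg → ogtsotsaapeg.
Apply vowel deletion: ogtsotsaapeg → ogtsotsapeg.

ogtsotsapeg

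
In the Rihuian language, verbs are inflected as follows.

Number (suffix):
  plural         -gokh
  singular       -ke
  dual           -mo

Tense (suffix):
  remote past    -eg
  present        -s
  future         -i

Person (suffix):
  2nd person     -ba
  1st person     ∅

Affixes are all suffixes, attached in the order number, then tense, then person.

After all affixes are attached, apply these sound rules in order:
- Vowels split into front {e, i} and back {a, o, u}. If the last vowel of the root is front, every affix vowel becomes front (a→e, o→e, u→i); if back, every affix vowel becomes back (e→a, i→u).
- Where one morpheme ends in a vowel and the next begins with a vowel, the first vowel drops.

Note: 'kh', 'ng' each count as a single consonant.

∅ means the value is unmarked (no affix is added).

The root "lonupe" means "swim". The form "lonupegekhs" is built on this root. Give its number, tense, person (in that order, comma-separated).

plural, present, 1st person

Segment: lonupe-gokh-s.
number: -gokh → plural.
tense: -s → present.
person: ∅ → 1st person.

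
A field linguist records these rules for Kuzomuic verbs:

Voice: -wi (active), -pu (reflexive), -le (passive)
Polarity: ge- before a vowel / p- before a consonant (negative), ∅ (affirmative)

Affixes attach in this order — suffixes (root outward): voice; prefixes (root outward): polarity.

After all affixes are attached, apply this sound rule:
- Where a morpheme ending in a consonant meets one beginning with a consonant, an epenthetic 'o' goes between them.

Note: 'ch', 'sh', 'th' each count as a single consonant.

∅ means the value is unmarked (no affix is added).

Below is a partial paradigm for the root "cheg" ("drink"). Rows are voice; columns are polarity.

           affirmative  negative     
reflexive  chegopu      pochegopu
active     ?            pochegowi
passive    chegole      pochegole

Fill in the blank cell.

Attach voice active -wi → chegwi.
polarity = affirmative: zero marking, form stays chegwi.
Apply epenthesis: chegwi → chegowi.

chegowi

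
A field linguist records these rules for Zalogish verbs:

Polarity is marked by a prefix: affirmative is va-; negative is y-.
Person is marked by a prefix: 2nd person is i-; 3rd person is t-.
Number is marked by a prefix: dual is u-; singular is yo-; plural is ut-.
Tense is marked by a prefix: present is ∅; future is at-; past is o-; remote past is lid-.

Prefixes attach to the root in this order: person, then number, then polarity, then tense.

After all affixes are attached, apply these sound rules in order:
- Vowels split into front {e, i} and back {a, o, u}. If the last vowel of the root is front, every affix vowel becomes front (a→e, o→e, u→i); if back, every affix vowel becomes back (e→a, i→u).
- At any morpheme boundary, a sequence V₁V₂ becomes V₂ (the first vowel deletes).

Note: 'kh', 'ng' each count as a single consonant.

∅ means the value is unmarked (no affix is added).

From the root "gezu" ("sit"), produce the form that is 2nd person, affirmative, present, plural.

Attach person 2nd person i- → igezu.
Attach number plural ut- → utigezu.
Attach polarity affirmative va- → vautigezu.
tense = present: zero marking, form stays vautigezu.
Apply vowel harmony: vautigezu → vautugezu.
Apply vowel deletion: vautugezu → vutugezu.

vutugezu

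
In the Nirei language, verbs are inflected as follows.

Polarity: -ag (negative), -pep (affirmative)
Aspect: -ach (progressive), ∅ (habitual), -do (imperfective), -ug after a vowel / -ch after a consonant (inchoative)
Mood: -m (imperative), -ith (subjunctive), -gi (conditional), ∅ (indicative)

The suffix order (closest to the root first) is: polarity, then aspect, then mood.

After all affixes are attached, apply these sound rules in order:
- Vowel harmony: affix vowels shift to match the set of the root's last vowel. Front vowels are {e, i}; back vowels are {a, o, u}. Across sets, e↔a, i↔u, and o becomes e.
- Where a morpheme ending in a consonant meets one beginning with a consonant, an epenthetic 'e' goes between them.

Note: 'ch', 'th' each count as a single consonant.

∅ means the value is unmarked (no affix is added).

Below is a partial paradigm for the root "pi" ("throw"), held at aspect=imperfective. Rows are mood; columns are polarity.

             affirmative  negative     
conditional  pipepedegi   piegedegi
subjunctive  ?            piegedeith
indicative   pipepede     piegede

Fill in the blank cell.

pipepedeith

Attach polarity affirmative -pep → pipep.
Attach aspect imperfective -do → pipepdo.
Attach mood subjunctive -ith → pipepdoith.
Apply vowel harmony: pipepdoith → pipepdeith.
Apply epenthesis: pipepdeith → pipepedeith.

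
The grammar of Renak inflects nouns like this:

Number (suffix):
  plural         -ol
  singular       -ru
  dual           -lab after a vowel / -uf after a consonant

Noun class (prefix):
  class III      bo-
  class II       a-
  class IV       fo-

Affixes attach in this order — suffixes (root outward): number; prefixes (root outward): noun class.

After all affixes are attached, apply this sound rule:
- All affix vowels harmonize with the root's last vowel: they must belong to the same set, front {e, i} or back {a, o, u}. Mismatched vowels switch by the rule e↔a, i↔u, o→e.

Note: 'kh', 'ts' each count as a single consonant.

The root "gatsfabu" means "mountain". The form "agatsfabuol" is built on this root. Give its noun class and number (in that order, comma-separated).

Segment: a-gatsfabu-ol.
noun class: a- → class II.
number: -ol → plural.

class II, plural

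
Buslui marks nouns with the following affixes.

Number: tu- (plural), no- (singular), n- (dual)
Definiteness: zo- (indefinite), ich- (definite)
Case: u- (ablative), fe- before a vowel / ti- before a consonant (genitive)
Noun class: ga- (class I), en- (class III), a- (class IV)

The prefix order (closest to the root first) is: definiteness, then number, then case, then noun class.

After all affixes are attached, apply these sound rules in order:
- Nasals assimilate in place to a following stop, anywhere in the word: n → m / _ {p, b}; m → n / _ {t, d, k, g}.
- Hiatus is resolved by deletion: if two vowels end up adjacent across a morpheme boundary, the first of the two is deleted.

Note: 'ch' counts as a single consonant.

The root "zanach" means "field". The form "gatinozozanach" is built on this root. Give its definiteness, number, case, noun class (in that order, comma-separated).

indefinite, singular, genitive, class I

Segment: ga-ti-no-zo-zanach.
definiteness: zo- → indefinite.
number: no- → singular.
case: fe/ti- → genitive.
noun class: ga- → class I.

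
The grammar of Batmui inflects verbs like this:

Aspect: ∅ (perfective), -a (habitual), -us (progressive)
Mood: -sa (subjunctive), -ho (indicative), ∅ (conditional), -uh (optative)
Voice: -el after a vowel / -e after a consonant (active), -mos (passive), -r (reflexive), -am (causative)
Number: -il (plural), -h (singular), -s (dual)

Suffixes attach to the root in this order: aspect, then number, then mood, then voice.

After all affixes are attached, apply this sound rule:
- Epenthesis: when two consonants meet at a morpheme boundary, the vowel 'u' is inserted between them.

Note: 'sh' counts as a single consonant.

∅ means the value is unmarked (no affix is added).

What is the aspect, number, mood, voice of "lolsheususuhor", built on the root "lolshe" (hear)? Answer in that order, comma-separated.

Segment: lolshe-us-s-ho-r.
aspect: -us → progressive.
number: -s → dual.
mood: -ho → indicative.
voice: -r → reflexive.

progressive, dual, indicative, reflexive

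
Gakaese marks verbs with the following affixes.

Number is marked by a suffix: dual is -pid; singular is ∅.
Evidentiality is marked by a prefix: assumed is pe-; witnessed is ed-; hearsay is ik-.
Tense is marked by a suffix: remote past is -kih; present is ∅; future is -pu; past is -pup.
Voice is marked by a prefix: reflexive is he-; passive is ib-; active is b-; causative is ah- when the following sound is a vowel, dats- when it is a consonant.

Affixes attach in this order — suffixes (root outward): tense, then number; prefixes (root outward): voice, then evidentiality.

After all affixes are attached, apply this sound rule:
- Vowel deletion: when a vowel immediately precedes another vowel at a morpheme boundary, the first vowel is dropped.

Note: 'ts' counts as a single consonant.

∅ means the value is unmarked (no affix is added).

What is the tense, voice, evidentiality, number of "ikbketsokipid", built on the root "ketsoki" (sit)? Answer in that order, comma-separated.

Segment: ik-b-ketsoki-pid.
tense: ∅ → present.
voice: b- → active.
evidentiality: ik- → hearsay.
number: -pid → dual.

present, active, hearsay, dual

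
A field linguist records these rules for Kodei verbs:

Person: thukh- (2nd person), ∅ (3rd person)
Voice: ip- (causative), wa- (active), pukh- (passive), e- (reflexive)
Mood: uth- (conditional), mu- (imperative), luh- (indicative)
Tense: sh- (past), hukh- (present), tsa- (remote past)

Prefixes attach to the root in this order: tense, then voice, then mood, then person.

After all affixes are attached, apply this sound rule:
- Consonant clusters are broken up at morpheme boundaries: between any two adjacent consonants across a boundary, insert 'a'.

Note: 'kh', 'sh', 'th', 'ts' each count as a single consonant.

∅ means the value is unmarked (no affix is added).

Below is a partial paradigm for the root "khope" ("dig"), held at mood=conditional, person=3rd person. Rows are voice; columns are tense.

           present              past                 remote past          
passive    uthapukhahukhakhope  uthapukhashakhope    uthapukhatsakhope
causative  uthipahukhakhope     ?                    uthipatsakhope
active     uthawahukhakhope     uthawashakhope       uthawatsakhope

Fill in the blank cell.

Attach tense past sh- → shkhope.
Attach voice causative ip- → ipshkhope.
Attach mood conditional uth- → uthipshkhope.
person = 3rd person: zero marking, form stays uthipshkhope.
Apply epenthesis: uthipshkhope → uthipashakhope.

uthipashakhope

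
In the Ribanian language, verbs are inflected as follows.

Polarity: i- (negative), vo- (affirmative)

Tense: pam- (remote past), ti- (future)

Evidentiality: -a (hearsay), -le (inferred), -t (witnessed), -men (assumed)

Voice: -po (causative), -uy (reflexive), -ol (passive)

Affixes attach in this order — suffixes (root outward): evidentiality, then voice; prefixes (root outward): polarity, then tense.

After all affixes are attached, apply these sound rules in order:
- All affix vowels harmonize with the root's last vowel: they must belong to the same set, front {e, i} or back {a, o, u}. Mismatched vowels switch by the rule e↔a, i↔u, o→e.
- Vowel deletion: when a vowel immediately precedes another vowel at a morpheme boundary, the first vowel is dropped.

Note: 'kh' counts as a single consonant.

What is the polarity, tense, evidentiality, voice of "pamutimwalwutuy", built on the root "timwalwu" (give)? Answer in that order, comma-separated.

negative, remote past, witnessed, reflexive

Segment: pam-i-timwalwu-t-uy.
polarity: i- → negative.
tense: pam- → remote past.
evidentiality: -t → witnessed.
voice: -uy → reflexive.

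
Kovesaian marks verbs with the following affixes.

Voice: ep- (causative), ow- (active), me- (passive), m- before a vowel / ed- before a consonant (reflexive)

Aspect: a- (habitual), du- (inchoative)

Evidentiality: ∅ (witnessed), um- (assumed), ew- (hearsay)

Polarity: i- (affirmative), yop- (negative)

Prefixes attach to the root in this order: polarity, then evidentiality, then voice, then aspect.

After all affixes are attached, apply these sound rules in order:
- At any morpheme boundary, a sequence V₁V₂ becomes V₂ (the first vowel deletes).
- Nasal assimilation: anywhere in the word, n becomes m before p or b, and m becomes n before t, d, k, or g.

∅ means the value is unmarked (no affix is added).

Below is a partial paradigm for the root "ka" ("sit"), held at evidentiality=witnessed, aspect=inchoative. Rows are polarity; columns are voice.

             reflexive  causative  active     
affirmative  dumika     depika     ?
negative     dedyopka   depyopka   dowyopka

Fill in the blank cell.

Attach polarity affirmative i- → ika.
evidentiality = witnessed: zero marking, form stays ika.
Attach voice active ow- → owika.
Attach aspect inchoative du- → duowika.
Apply vowel deletion: duowika → dowika.
Nasal assimilation: no change.

dowika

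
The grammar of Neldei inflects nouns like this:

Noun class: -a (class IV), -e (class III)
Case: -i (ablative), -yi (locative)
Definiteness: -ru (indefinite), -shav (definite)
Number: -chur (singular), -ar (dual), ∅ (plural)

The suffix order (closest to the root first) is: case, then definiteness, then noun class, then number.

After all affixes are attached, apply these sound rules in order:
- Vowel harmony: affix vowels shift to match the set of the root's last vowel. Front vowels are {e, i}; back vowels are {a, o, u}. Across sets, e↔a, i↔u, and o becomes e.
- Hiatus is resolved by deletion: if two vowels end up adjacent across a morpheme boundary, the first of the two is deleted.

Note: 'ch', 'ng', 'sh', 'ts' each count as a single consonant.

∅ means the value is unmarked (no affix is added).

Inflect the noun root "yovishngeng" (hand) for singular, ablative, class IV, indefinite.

Attach case ablative -i → yovishngengi.
Attach definiteness indefinite -ru → yovishngengiru.
Attach noun class class IV -a → yovishngengirua.
Attach number singular -chur → yovishngengiruachur.
Apply vowel harmony: yovishngengiruachur → yovishngengiriechir.
Apply vowel deletion: yovishngengiriechir → yovishngengirechir.

yovishngengirechir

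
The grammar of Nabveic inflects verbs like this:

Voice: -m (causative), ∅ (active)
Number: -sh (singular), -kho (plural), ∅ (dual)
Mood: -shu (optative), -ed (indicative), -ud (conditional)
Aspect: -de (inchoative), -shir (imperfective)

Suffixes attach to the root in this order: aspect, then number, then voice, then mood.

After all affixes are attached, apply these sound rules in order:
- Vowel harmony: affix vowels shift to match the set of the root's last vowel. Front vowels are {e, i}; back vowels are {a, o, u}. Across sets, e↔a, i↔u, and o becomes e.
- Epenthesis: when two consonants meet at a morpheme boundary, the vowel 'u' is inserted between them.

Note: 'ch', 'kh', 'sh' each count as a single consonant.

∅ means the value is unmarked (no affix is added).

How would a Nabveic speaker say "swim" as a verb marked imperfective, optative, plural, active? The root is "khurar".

khurarushurukhoshu

Attach aspect imperfective -shir → khurarshir.
Attach number plural -kho → khurarshirkho.
voice = active: zero marking, form stays khurarshirkho.
Attach mood optative -shu → khurarshirkhoshu.
Apply vowel harmony: khurarshirkhoshu → khurarshurkhoshu.
Apply epenthesis: khurarshurkhoshu → khurarushurukhoshu.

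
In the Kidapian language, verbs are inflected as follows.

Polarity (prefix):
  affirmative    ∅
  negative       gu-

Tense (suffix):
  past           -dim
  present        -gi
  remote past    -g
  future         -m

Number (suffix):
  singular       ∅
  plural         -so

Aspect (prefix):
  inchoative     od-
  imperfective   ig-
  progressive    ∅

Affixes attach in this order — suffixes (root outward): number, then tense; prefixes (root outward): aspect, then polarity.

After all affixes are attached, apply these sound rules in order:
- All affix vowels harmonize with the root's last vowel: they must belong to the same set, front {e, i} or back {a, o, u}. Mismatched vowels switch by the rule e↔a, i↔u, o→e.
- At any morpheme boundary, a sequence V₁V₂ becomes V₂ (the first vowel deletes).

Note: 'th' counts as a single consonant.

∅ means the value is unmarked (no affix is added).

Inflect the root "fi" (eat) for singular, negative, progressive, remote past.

number = singular: zero marking, form stays fi.
Attach tense remote past -g → fig.
aspect = progressive: zero marking, form stays fig.
Attach polarity negative gu- → gufig.
Apply vowel harmony: gufig → gifig.
Vowel deletion: no change.

gifig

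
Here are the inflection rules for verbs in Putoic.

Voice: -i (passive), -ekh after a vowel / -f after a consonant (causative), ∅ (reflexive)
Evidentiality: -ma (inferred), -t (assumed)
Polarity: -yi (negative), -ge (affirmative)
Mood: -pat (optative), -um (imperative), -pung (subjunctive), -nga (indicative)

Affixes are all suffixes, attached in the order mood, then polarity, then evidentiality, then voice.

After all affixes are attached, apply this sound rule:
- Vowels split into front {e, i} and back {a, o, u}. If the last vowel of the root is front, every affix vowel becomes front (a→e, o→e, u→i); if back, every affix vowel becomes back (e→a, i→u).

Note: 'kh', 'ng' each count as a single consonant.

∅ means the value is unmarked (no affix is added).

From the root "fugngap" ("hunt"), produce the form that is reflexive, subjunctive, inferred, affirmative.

fugngappunggama

Attach mood subjunctive -pung → fugngappung.
Attach polarity affirmative -ge → fugngappungge.
Attach evidentiality inferred -ma → fugngappunggema.
voice = reflexive: zero marking, form stays fugngappunggema.
Apply vowel harmony: fugngappunggema → fugngappunggama.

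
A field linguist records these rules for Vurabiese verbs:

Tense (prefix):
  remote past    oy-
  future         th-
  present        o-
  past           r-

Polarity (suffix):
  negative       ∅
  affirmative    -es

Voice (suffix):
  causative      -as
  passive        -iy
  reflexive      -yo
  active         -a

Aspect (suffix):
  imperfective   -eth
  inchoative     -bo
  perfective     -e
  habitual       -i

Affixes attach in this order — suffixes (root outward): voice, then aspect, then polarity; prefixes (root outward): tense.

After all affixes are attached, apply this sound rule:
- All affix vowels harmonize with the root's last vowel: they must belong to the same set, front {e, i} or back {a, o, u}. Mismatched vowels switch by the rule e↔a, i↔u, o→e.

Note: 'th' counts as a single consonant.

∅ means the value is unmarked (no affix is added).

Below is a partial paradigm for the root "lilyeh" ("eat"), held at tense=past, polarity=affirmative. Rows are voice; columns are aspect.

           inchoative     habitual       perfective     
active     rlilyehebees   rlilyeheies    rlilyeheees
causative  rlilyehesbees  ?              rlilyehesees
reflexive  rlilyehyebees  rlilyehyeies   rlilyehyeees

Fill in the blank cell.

rlilyehesies

Attach tense past r- → rlilyeh.
Attach voice causative -as → rlilyehas.
Attach aspect habitual -i → rlilyehasi.
Attach polarity affirmative -es → rlilyehasies.
Apply vowel harmony: rlilyehasies → rlilyehesies.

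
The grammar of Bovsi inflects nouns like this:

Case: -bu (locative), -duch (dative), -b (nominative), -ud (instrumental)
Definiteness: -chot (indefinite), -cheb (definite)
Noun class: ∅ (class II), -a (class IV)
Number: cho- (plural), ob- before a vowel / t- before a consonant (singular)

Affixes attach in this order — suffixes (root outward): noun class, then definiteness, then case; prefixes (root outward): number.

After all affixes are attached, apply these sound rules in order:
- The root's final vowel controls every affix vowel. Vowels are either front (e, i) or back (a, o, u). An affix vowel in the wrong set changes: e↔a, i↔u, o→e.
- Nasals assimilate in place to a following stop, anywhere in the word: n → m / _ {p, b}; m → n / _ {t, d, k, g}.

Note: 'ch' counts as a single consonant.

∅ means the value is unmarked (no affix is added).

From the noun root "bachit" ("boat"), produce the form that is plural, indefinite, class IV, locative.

chebachitechetbi

Attach noun class class IV -a → bachita.
Attach definiteness indefinite -chot → bachitachot.
Attach case locative -bu → bachitachotbu.
Attach number plural cho- → chobachitachotbu.
Apply vowel harmony: chobachitachotbu → chebachitechetbi.
Nasal assimilation: no change.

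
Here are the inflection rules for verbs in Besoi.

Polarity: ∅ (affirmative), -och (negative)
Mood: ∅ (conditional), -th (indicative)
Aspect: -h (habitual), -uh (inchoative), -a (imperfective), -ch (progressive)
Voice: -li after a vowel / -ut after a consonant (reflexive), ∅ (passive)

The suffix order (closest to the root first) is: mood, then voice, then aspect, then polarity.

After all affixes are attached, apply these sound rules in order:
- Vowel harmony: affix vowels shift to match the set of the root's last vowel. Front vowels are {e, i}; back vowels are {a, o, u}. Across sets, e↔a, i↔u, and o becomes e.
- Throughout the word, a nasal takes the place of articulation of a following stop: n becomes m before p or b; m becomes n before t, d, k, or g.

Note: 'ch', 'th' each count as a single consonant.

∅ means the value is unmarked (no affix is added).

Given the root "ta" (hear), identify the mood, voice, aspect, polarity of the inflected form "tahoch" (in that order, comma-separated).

conditional, passive, habitual, negative

Segment: ta-h-och.
mood: ∅ → conditional.
voice: ∅ → passive.
aspect: -h → habitual.
polarity: -och → negative.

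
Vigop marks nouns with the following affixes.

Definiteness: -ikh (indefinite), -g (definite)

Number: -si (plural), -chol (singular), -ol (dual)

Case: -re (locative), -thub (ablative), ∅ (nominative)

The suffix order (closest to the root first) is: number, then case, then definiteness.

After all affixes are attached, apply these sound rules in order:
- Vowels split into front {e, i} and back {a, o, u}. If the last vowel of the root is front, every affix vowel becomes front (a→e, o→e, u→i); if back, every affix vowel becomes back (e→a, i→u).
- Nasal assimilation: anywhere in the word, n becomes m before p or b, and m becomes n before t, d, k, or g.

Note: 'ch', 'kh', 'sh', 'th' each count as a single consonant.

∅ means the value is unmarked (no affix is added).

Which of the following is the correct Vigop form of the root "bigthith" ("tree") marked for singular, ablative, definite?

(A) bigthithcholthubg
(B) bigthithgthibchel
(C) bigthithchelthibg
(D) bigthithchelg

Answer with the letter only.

Attach number singular -chol → bigthithchol.
Attach case ablative -thub → bigthithcholthub.
Attach definiteness definite -g → bigthithcholthubg.
Apply vowel harmony: bigthithcholthubg → bigthithchelthibg.
Nasal assimilation: no change.
So the correct form is bigthithchelthibg, option (C).
(A) bigthithcholthubg is wrong: it fails to apply the sound rule(s).
(B) bigthithgthibchel is wrong: it has the affixes in the wrong order.
(D) bigthithchelg is wrong: it uses nominative instead of ablative for case.

C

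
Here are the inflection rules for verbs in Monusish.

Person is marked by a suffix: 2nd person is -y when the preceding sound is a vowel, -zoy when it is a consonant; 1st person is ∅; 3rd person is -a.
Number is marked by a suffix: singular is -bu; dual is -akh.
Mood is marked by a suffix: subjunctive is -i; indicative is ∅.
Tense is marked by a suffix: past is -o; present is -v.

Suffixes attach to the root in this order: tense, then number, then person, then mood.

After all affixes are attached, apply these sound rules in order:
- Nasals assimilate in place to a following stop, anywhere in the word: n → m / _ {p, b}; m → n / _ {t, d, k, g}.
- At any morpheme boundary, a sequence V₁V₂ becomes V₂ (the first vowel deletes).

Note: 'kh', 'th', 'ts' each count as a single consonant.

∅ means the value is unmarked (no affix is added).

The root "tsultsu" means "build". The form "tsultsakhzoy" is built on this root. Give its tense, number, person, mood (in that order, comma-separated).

Segment: tsultsu-o-akh-zoy.
tense: -o → past.
number: -akh → dual.
person: -y/zoy → 2nd person.
mood: ∅ → indicative.

past, dual, 2nd person, indicative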